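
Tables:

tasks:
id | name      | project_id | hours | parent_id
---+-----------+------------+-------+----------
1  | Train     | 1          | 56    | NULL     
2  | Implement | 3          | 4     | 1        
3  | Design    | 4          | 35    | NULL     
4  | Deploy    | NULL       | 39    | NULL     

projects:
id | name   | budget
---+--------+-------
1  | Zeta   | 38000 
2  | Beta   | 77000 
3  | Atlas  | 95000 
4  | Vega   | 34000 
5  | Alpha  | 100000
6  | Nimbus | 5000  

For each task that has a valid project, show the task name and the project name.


INNER JOIN keeps only tasks rows whose project_id matches an id in projects. Walk through each task:
  - task 1 (Train): project_id=1 -> matches Zeta
  - task 2 (Implement): project_id=3 -> matches Atlas
  - task 3 (Design): project_id=4 -> matches Vega
  - task 4 (Deploy): project_id=NULL, no match -> dropped
So 1 of 4 rows is dropped.

SQL:
SELECT a.name, b.name AS project
FROM tasks a
INNER JOIN projects b ON a.project_id = b.id

Result:
name      | project
----------+--------
Train     | Zeta   
Implement | Atlas  
Design    | Vega   


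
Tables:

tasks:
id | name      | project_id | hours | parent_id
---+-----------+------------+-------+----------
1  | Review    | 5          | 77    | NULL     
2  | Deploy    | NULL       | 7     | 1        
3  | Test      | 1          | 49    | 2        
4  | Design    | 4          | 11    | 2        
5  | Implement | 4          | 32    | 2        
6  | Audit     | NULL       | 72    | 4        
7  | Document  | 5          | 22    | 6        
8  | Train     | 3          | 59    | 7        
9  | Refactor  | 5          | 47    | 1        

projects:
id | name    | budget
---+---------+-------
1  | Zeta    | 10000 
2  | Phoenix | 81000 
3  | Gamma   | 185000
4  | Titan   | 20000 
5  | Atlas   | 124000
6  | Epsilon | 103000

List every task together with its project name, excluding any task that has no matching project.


INNER JOIN keeps only tasks rows whose project_id matches an id in projects. Walk through each task:
  - task 1 (Review): project_id=5 -> matches Atlas
  - task 2 (Deploy): project_id=NULL, no match -> dropped
  - task 3 (Test): project_id=1 -> matches Zeta
  - task 4 (Design): project_id=4 -> matches Titan
  - task 5 (Implement): project_id=4 -> matches Titan
  - task 6 (Audit): project_id=NULL, no match -> dropped
  - task 7 (Document): project_id=5 -> matches Atlas
  - task 8 (Train): project_id=3 -> matches Gamma
  - task 9 (Refactor): project_id=5 -> matches Atlas
So 2 of 9 rows are dropped.

SQL:
SELECT a.name, b.name AS project
FROM tasks a
INNER JOIN projects b ON a.project_id = b.id

Result:
name      | project
----------+--------
Review    | Atlas  
Test      | Zeta   
Design    | Titan  
Implement | Titan  
Document  | Atlas  
Train     | Gamma  
Refactor  | Atlas  


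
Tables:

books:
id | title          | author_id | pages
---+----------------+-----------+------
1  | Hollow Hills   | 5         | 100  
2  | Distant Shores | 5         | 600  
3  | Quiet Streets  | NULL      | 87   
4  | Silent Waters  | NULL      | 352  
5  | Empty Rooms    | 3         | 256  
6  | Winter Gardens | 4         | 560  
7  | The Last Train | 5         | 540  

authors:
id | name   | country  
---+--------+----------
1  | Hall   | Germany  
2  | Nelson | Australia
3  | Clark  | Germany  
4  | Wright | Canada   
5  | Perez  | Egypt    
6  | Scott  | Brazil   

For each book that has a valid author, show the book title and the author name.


INNER JOIN keeps only books rows whose author_id matches an id in authors. Walk through each book:
  - book 1 (Hollow Hills): author_id=5 -> matches Perez
  - book 2 (Distant Shores): author_id=5 -> matches Perez
  - book 3 (Quiet Streets): author_id=NULL, no match -> dropped
  - book 4 (Silent Waters): author_id=NULL, no match -> dropped
  - book 5 (Empty Rooms): author_id=3 -> matches Clark
  - book 6 (Winter Gardens): author_id=4 -> matches Wright
  - book 7 (The Last Train): author_id=5 -> matches Perez
So 2 of 7 rows are dropped.

SQL:
SELECT a.title, b.name AS author
FROM books a
INNER JOIN authors b ON a.author_id = b.id

Result:
title          | author
---------------+-------
Hollow Hills   | Perez 
Distant Shores | Perez 
Empty Rooms    | Clark 
Winter Gardens | Wright
The Last Train | Perez 


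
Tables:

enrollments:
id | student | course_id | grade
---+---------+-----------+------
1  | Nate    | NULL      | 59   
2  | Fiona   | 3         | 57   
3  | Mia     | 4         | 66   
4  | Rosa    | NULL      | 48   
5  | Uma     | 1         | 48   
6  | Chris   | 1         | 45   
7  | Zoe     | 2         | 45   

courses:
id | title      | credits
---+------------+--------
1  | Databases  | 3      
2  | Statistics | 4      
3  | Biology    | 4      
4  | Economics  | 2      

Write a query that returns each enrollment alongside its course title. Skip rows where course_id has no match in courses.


INNER JOIN keeps only enrollments rows whose course_id matches an id in courses. Walk through each enrollment:
  - enrollment 1 (Nate): course_id=NULL, no match -> dropped
  - enrollment 2 (Fiona): course_id=3 -> matches Biology
  - enrollment 3 (Mia): course_id=4 -> matches Economics
  - enrollment 4 (Rosa): course_id=NULL, no match -> dropped
  - enrollment 5 (Uma): course_id=1 -> matches Databases
  - enrollment 6 (Chris): course_id=1 -> matches Databases
  - enrollment 7 (Zoe): course_id=2 -> matches Statistics
So 2 of 7 rows are dropped.

SQL:
SELECT a.student, b.title AS course
FROM enrollments a
INNER JOIN courses b ON a.course_id = b.id

Result:
student | course    
--------+-----------
Fiona   | Biology   
Mia     | Economics 
Uma     | Databases 
Chris   | Databases 
Zoe     | Statistics


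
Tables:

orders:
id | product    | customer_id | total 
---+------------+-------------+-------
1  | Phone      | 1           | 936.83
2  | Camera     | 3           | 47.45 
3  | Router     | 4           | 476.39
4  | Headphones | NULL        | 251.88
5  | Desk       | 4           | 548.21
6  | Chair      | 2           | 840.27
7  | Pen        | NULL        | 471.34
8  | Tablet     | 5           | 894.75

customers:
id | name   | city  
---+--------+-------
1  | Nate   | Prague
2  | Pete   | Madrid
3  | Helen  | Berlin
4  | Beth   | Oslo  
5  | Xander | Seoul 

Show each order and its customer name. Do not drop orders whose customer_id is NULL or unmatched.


LEFT JOIN keeps every row from orders (the left table); where customer_id has no match in customers, the customer columns become NULL. Walk through each order:
  - order 1 (Phone): customer_id=1 -> matches Nate
  - order 2 (Camera): customer_id=3 -> matches Helen
  - order 3 (Router): customer_id=4 -> matches Beth
  - order 4 (Headphones): customer_id=NULL, no match -> kept with NULL
  - order 5 (Desk): customer_id=4 -> matches Beth
  - order 6 (Chair): customer_id=2 -> matches Pete
  - order 7 (Pen): customer_id=NULL, no match -> kept with NULL
  - order 8 (Tablet): customer_id=5 -> matches Xander
All 8 rows appear; 2 have NULL customer.

SQL:
SELECT a.product, b.name AS customer
FROM orders a
LEFT JOIN customers b ON a.customer_id = b.id

Result:
product    | customer
-----------+---------
Phone      | Nate    
Camera     | Helen   
Router     | Beth    
Headphones | NULL    
Desk       | Beth    
Chair      | Pete    
Pen        | NULL    
Tablet     | Xander  


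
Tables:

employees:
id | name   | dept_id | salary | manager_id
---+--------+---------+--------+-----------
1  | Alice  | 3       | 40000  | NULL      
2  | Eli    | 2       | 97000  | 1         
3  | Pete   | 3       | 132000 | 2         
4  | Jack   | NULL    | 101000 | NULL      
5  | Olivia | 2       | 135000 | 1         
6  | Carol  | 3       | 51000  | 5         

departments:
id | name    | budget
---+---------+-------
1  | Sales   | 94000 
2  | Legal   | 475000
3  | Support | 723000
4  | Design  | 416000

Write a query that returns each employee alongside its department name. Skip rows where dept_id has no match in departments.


INNER JOIN keeps only employees rows whose dept_id matches an id in departments. Walk through each employee:
  - employee 1 (Alice): dept_id=3 -> matches Support
  - employee 2 (Eli): dept_id=2 -> matches Legal
  - employee 3 (Pete): dept_id=3 -> matches Support
  - employee 4 (Jack): dept_id=NULL, no match -> dropped
  - employee 5 (Olivia): dept_id=2 -> matches Legal
  - employee 6 (Carol): dept_id=3 -> matches Support
So 1 of 6 rows is dropped.

SQL:
SELECT a.name, b.name AS department
FROM employees a
INNER JOIN departments b ON a.dept_id = b.id

Result:
name   | department
-------+-----------
Alice  | Support   
Eli    | Legal     
Pete   | Support   
Olivia | Legal     
Carol  | Support   


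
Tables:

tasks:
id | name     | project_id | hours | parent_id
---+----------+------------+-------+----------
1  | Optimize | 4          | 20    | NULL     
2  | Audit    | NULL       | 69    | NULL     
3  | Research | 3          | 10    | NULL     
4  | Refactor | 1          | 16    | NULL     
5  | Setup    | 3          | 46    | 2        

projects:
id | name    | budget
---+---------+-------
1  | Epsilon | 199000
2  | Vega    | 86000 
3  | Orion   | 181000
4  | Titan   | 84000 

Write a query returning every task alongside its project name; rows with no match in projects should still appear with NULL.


LEFT JOIN keeps every row from tasks (the left table); where project_id has no match in projects, the project columns become NULL. Walk through each task:
  - task 1 (Optimize): project_id=4 -> matches Titan
  - task 2 (Audit): project_id=NULL, no match -> kept with NULL
  - task 3 (Research): project_id=3 -> matches Orion
  - task 4 (Refactor): project_id=1 -> matches Epsilon
  - task 5 (Setup): project_id=3 -> matches Orion
All 5 rows appear; 1 has NULL project.

SQL:
SELECT a.name, b.name AS project
FROM tasks a
LEFT JOIN projects b ON a.project_id = b.id

Result:
name     | project
---------+--------
Optimize | Titan  
Audit    | NULL   
Research | Orion  
Refactor | Epsilon
Setup    | Orion  


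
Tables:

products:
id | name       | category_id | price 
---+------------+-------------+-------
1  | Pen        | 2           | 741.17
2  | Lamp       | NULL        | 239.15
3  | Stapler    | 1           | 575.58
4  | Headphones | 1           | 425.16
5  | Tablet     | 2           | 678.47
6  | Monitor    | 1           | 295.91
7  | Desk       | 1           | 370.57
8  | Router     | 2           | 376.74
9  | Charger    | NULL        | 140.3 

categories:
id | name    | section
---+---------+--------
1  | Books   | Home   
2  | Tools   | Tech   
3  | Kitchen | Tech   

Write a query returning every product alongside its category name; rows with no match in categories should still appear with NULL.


LEFT JOIN keeps every row from products (the left table); where category_id has no match in categories, the category columns become NULL. Walk through each product:
  - product 1 (Pen): category_id=2 -> matches Tools
  - product 2 (Lamp): category_id=NULL, no match -> kept with NULL
  - product 3 (Stapler): category_id=1 -> matches Books
  - product 4 (Headphones): category_id=1 -> matches Books
  - product 5 (Tablet): category_id=2 -> matches Tools
  - product 6 (Monitor): category_id=1 -> matches Books
  - product 7 (Desk): category_id=1 -> matches Books
  - product 8 (Router): category_id=2 -> matches Tools
  - product 9 (Charger): category_id=NULL, no match -> kept with NULL
All 9 rows appear; 2 have NULL category.

SQL:
SELECT a.name, b.name AS category
FROM products a
LEFT JOIN categories b ON a.category_id = b.id

Result:
name       | category
-----------+---------
Pen        | Tools   
Lamp       | NULL    
Stapler    | Books   
Headphones | Books   
Tablet     | Tools   
Monitor    | Books   
Desk       | Books   
Router     | Tools   
Charger    | NULL    


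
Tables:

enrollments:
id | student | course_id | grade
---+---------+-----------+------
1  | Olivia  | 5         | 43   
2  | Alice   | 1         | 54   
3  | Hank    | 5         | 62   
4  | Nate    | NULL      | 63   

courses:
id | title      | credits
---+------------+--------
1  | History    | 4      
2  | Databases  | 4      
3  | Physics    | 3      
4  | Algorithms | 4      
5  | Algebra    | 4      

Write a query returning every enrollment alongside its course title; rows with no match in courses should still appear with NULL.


LEFT JOIN keeps every row from enrollments (the left table); where course_id has no match in courses, the course columns become NULL. Walk through each enrollment:
  - enrollment 1 (Olivia): course_id=5 -> matches Algebra
  - enrollment 2 (Alice): course_id=1 -> matches History
  - enrollment 3 (Hank): course_id=5 -> matches Algebra
  - enrollment 4 (Nate): course_id=NULL, no match -> kept with NULL
All 4 rows appear; 1 has NULL course.

SQL:
SELECT a.student, b.title AS course
FROM enrollments a
LEFT JOIN courses b ON a.course_id = b.id

Result:
student | course 
--------+--------
Olivia  | Algebra
Alice   | History
Hank    | Algebra
Nate    | NULL   


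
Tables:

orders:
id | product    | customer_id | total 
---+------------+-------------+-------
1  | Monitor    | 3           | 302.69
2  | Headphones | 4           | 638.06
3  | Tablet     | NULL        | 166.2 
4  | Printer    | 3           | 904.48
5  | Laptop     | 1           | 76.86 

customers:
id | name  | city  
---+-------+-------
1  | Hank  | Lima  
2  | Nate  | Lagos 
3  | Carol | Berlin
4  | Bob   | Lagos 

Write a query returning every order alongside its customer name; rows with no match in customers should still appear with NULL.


LEFT JOIN keeps every row from orders (the left table); where customer_id has no match in customers, the customer columns become NULL. Walk through each order:
  - order 1 (Monitor): customer_id=3 -> matches Carol
  - order 2 (Headphones): customer_id=4 -> matches Bob
  - order 3 (Tablet): customer_id=NULL, no match -> kept with NULL
  - order 4 (Printer): customer_id=3 -> matches Carol
  - order 5 (Laptop): customer_id=1 -> matches Hank
All 5 rows appear; 1 has NULL customer.

SQL:
SELECT a.product, b.name AS customer
FROM orders a
LEFT JOIN customers b ON a.customer_id = b.id

Result:
product    | customer
-----------+---------
Monitor    | Carol   
Headphones | Bob     
Tablet     | NULL    
Printer    | Carol   
Laptop     | Hank    


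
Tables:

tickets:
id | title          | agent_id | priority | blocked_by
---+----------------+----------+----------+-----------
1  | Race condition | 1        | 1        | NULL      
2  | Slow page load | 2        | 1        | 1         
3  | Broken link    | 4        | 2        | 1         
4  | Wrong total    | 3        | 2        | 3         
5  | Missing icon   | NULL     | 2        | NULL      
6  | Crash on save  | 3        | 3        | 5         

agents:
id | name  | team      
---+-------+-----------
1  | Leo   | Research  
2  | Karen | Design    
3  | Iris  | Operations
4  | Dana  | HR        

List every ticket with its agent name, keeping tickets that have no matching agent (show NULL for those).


LEFT JOIN keeps every row from tickets (the left table); where agent_id has no match in agents, the agent columns become NULL. Walk through each ticket:
  - ticket 1 (Race condition): agent_id=1 -> matches Leo
  - ticket 2 (Slow page load): agent_id=2 -> matches Karen
  - ticket 3 (Broken link): agent_id=4 -> matches Dana
  - ticket 4 (Wrong total): agent_id=3 -> matches Iris
  - ticket 5 (Missing icon): agent_id=NULL, no match -> kept with NULL
  - ticket 6 (Crash on save): agent_id=3 -> matches Iris
All 6 rows appear; 1 has NULL agent.

SQL:
SELECT a.title, b.name AS agent
FROM tickets a
LEFT JOIN agents b ON a.agent_id = b.id

Result:
title          | agent
---------------+------
Race condition | Leo  
Slow page load | Karen
Broken link    | Dana 
Wrong total    | Iris 
Missing icon   | NULL 
Crash on save  | Iris 


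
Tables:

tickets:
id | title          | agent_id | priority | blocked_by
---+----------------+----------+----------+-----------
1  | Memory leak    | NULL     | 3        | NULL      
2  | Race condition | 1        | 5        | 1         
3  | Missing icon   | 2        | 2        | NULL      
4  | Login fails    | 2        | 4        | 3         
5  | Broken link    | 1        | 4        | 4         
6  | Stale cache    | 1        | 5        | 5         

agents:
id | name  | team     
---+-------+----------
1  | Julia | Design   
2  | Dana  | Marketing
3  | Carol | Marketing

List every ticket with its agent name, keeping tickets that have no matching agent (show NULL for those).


LEFT JOIN keeps every row from tickets (the left table); where agent_id has no match in agents, the agent columns become NULL. Walk through each ticket:
  - ticket 1 (Memory leak): agent_id=NULL, no match -> kept with NULL
  - ticket 2 (Race condition): agent_id=1 -> matches Julia
  - ticket 3 (Missing icon): agent_id=2 -> matches Dana
  - ticket 4 (Login fails): agent_id=2 -> matches Dana
  - ticket 5 (Broken link): agent_id=1 -> matches Julia
  - ticket 6 (Stale cache): agent_id=1 -> matches Julia
All 6 rows appear; 1 has NULL agent.

SQL:
SELECT a.title, b.name AS agent
FROM tickets a
LEFT JOIN agents b ON a.agent_id = b.id

Result:
title          | agent
---------------+------
Memory leak    | NULL 
Race condition | Julia
Missing icon   | Dana 
Login fails    | Dana 
Broken link    | Julia
Stale cache    | Julia


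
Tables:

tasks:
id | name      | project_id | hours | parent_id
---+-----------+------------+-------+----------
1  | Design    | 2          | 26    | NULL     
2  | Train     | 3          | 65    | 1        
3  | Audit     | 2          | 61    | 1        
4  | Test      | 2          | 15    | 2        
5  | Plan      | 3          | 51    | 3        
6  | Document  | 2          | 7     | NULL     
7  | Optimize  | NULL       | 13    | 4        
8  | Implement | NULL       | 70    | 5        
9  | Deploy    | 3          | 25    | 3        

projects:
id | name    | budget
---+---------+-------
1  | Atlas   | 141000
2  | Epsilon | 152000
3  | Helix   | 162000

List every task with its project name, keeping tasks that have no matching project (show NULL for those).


LEFT JOIN keeps every row from tasks (the left table); where project_id has no match in projects, the project columns become NULL. Walk through each task:
  - task 1 (Design): project_id=2 -> matches Epsilon
  - task 2 (Train): project_id=3 -> matches Helix
  - task 3 (Audit): project_id=2 -> matches Epsilon
  - task 4 (Test): project_id=2 -> matches Epsilon
  - task 5 (Plan): project_id=3 -> matches Helix
  - task 6 (Document): project_id=2 -> matches Epsilon
  - task 7 (Optimize): project_id=NULL, no match -> kept with NULL
  - task 8 (Implement): project_id=NULL, no match -> kept with NULL
  - task 9 (Deploy): project_id=3 -> matches Helix
All 9 rows appear; 2 have NULL project.

SQL:
SELECT a.name, b.name AS project
FROM tasks a
LEFT JOIN projects b ON a.project_id = b.id

Result:
name      | project
----------+--------
Design    | Epsilon
Train     | Helix  
Audit     | Epsilon
Test      | Epsilon
Plan      | Helix  
Document  | Epsilon
Optimize  | NULL   
Implement | NULL   
Deploy    | Helix  


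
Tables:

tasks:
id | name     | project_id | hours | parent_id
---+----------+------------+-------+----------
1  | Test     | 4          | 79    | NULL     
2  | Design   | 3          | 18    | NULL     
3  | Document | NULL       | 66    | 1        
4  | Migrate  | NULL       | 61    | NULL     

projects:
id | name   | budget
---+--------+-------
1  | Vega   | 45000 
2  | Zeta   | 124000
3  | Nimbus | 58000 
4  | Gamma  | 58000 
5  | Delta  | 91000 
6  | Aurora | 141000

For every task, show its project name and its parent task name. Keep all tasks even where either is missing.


Two LEFT JOINs from the same base table tasks: one to projects via project_id, one to tasks itself via parent_id. Both are LEFT so every task is preserved.
Match against projects:
  - task 1 (Test): project_id=4 -> matches Gamma
  - task 2 (Design): project_id=3 -> matches Nimbus
  - task 3 (Document): project_id=NULL, no match -> kept with NULL
  - task 4 (Migrate): project_id=NULL, no match -> kept with NULL
Match against tasks (self):
  - task 1 (Test): parent_id=NULL -> NULL
  - task 2 (Design): parent_id=NULL -> NULL
  - task 3 (Document): parent_id=1 -> Test
  - task 4 (Migrate): parent_id=NULL -> NULL

SQL:
SELECT a.name, b.name AS project, c.name AS parent
FROM tasks a
LEFT JOIN projects b ON a.project_id = b.id
LEFT JOIN tasks c ON a.parent_id = c.id

Result:
name     | project | parent
---------+---------+-------
Test     | Gamma   | NULL  
Design   | Nimbus  | NULL  
Document | NULL    | Test  
Migrate  | NULL    | NULL  


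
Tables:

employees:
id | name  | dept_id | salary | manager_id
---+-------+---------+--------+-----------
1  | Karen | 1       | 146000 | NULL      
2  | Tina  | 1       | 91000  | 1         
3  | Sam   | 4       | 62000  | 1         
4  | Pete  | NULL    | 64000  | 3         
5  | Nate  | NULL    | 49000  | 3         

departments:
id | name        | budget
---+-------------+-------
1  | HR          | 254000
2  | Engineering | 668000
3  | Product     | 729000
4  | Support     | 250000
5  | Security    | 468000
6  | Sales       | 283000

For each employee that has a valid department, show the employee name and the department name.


INNER JOIN keeps only employees rows whose dept_id matches an id in departments. Walk through each employee:
  - employee 1 (Karen): dept_id=1 -> matches HR
  - employee 2 (Tina): dept_id=1 -> matches HR
  - employee 3 (Sam): dept_id=4 -> matches Support
  - employee 4 (Pete): dept_id=NULL, no match -> dropped
  - employee 5 (Nate): dept_id=NULL, no match -> dropped
So 2 of 5 rows are dropped.

SQL:
SELECT a.name, b.name AS department
FROM employees a
INNER JOIN departments b ON a.dept_id = b.id

Result:
name  | department
------+-----------
Karen | HR        
Tina  | HR        
Sam   | Support   


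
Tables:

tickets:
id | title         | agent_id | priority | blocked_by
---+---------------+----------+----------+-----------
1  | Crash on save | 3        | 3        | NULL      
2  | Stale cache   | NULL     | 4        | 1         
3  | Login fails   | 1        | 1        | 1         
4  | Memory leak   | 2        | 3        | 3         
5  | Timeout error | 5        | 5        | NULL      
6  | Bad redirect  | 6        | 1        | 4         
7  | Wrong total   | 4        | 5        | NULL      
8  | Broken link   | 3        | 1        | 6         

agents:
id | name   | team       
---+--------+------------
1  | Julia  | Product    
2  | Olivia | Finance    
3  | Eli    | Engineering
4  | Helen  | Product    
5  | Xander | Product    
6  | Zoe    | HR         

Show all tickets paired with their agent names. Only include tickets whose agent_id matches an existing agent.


INNER JOIN keeps only tickets rows whose agent_id matches an id in agents. Walk through each ticket:
  - ticket 1 (Crash on save): agent_id=3 -> matches Eli
  - ticket 2 (Stale cache): agent_id=NULL, no match -> dropped
  - ticket 3 (Login fails): agent_id=1 -> matches Julia
  - ticket 4 (Memory leak): agent_id=2 -> matches Olivia
  - ticket 5 (Timeout error): agent_id=5 -> matches Xander
  - ticket 6 (Bad redirect): agent_id=6 -> matches Zoe
  - ticket 7 (Wrong total): agent_id=4 -> matches Helen
  - ticket 8 (Broken link): agent_id=3 -> matches Eli
So 1 of 8 rows is dropped.

SQL:
SELECT a.title, b.name AS agent
FROM tickets a
INNER JOIN agents b ON a.agent_id = b.id

Result:
title         | agent 
--------------+-------
Crash on save | Eli   
Login fails   | Julia 
Memory leak   | Olivia
Timeout error | Xander
Bad redirect  | Zoe   
Wrong total   | Helen 
Broken link   | Eli   


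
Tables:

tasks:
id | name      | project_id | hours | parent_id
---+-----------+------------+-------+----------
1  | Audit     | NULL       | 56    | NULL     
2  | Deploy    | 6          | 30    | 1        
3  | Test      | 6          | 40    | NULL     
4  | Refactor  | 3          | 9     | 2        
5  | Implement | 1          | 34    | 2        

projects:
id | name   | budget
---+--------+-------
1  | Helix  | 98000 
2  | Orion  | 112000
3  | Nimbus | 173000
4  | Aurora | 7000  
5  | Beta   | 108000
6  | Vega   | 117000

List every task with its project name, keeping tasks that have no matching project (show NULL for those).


LEFT JOIN keeps every row from tasks (the left table); where project_id has no match in projects, the project columns become NULL. Walk through each task:
  - task 1 (Audit): project_id=NULL, no match -> kept with NULL
  - task 2 (Deploy): project_id=6 -> matches Vega
  - task 3 (Test): project_id=6 -> matches Vega
  - task 4 (Refactor): project_id=3 -> matches Nimbus
  - task 5 (Implement): project_id=1 -> matches Helix
All 5 rows appear; 1 has NULL project.

SQL:
SELECT a.name, b.name AS project
FROM tasks a
LEFT JOIN projects b ON a.project_id = b.id

Result:
name      | project
----------+--------
Audit     | NULL   
Deploy    | Vega   
Test      | Vega   
Refactor  | Nimbus 
Implement | Helix  


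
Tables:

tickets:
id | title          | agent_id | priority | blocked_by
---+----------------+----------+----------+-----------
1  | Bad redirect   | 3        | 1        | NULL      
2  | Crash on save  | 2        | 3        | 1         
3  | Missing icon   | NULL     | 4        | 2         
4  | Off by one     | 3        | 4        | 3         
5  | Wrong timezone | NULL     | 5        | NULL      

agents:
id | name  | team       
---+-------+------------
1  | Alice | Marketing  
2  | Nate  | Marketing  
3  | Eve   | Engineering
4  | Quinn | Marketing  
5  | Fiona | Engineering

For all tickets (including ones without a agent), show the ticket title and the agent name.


LEFT JOIN keeps every row from tickets (the left table); where agent_id has no match in agents, the agent columns become NULL. Walk through each ticket:
  - ticket 1 (Bad redirect): agent_id=3 -> matches Eve
  - ticket 2 (Crash on save): agent_id=2 -> matches Nate
  - ticket 3 (Missing icon): agent_id=NULL, no match -> kept with NULL
  - ticket 4 (Off by one): agent_id=3 -> matches Eve
  - ticket 5 (Wrong timezone): agent_id=NULL, no match -> kept with NULL
All 5 rows appear; 2 have NULL agent.

SQL:
SELECT a.title, b.name AS agent
FROM tickets a
LEFT JOIN agents b ON a.agent_id = b.id

Result:
title          | agent
---------------+------
Bad redirect   | Eve  
Crash on save  | Nate 
Missing icon   | NULL 
Off by one     | Eve  
Wrong timezone | NULL 


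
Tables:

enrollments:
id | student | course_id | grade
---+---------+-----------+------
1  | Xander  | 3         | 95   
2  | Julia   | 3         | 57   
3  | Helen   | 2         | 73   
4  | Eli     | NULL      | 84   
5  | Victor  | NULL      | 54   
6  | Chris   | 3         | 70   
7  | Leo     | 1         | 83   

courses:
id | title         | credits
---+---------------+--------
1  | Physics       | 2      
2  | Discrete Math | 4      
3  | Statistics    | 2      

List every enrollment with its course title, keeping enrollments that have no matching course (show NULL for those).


LEFT JOIN keeps every row from enrollments (the left table); where course_id has no match in courses, the course columns become NULL. Walk through each enrollment:
  - enrollment 1 (Xander): course_id=3 -> matches Statistics
  - enrollment 2 (Julia): course_id=3 -> matches Statistics
  - enrollment 3 (Helen): course_id=2 -> matches Discrete Math
  - enrollment 4 (Eli): course_id=NULL, no match -> kept with NULL
  - enrollment 5 (Victor): course_id=NULL, no match -> kept with NULL
  - enrollment 6 (Chris): course_id=3 -> matches Statistics
  - enrollment 7 (Leo): course_id=1 -> matches Physics
All 7 rows appear; 2 have NULL course.

SQL:
SELECT a.student, b.title AS course
FROM enrollments a
LEFT JOIN courses b ON a.course_id = b.id

Result:
student | course       
--------+--------------
Xander  | Statistics   
Julia   | Statistics   
Helen   | Discrete Math
Eli     | NULL         
Victor  | NULL         
Chris   | Statistics   
Leo     | Physics      


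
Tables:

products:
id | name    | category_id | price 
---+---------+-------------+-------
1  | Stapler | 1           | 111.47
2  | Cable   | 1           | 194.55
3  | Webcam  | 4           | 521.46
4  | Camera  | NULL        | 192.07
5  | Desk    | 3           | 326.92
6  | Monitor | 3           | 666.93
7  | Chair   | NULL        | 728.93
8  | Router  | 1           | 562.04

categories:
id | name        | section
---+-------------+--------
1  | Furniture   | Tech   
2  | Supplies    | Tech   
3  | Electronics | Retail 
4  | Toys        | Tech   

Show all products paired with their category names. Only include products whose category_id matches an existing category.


INNER JOIN keeps only products rows whose category_id matches an id in categories. Walk through each product:
  - product 1 (Stapler): category_id=1 -> matches Furniture
  - product 2 (Cable): category_id=1 -> matches Furniture
  - product 3 (Webcam): category_id=4 -> matches Toys
  - product 4 (Camera): category_id=NULL, no match -> dropped
  - product 5 (Desk): category_id=3 -> matches Electronics
  - product 6 (Monitor): category_id=3 -> matches Electronics
  - product 7 (Chair): category_id=NULL, no match -> dropped
  - product 8 (Router): category_id=1 -> matches Furniture
So 2 of 8 rows are dropped.

SQL:
SELECT a.name, b.name AS category
FROM products a
INNER JOIN categories b ON a.category_id = b.id

Result:
name    | category   
--------+------------
Stapler | Furniture  
Cable   | Furniture  
Webcam  | Toys       
Desk    | Electronics
Monitor | Electronics
Router  | Furniture  


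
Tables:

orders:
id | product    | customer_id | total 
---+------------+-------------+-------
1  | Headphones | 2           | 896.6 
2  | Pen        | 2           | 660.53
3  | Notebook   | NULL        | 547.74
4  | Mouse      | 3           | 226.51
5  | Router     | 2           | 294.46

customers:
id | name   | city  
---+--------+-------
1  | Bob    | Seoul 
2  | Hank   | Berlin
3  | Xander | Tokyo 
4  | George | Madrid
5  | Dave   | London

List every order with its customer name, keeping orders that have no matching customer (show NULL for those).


LEFT JOIN keeps every row from orders (the left table); where customer_id has no match in customers, the customer columns become NULL. Walk through each order:
  - order 1 (Headphones): customer_id=2 -> matches Hank
  - order 2 (Pen): customer_id=2 -> matches Hank
  - order 3 (Notebook): customer_id=NULL, no match -> kept with NULL
  - order 4 (Mouse): customer_id=3 -> matches Xander
  - order 5 (Router): customer_id=2 -> matches Hank
All 5 rows appear; 1 has NULL customer.

SQL:
SELECT a.product, b.name AS customer
FROM orders a
LEFT JOIN customers b ON a.customer_id = b.id

Result:
product    | customer
-----------+---------
Headphones | Hank    
Pen        | Hank    
Notebook   | NULL    
Mouse      | Xander  
Router     | Hank    


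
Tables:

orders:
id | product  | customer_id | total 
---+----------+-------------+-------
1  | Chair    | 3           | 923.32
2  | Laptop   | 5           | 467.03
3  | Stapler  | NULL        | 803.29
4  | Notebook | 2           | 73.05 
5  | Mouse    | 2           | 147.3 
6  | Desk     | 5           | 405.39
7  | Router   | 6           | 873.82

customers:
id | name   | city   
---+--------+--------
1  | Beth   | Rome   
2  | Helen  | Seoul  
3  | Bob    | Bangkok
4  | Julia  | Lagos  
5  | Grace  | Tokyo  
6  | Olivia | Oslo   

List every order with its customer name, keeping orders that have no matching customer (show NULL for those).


LEFT JOIN keeps every row from orders (the left table); where customer_id has no match in customers, the customer columns become NULL. Walk through each order:
  - order 1 (Chair): customer_id=3 -> matches Bob
  - order 2 (Laptop): customer_id=5 -> matches Grace
  - order 3 (Stapler): customer_id=NULL, no match -> kept with NULL
  - order 4 (Notebook): customer_id=2 -> matches Helen
  - order 5 (Mouse): customer_id=2 -> matches Helen
  - order 6 (Desk): customer_id=5 -> matches Grace
  - order 7 (Router): customer_id=6 -> matches Olivia
All 7 rows appear; 1 has NULL customer.

SQL:
SELECT a.product, b.name AS customer
FROM orders a
LEFT JOIN customers b ON a.customer_id = b.id

Result:
product  | customer
---------+---------
Chair    | Bob     
Laptop   | Grace   
Stapler  | NULL    
Notebook | Helen   
Mouse    | Helen   
Desk     | Grace   
Router   | Olivia  


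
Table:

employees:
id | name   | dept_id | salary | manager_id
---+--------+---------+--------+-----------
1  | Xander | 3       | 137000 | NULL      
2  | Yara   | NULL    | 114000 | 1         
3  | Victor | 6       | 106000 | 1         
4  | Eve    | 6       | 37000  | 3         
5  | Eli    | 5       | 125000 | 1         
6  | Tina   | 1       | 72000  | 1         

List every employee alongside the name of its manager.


This is a self-join: employees is joined to a second copy of itself, matching each row's manager_id to another row's id. Use LEFT JOIN so rows with manager_id=NULL are kept.
  - employee 1 (Xander): manager_id=NULL -> NULL
  - employee 2 (Yara): manager_id=1 -> Xander
  - employee 3 (Victor): manager_id=1 -> Xander
  - employee 4 (Eve): manager_id=3 -> Victor
  - employee 5 (Eli): manager_id=1 -> Xander
  - employee 6 (Tina): manager_id=1 -> Xander

SQL:
SELECT a.name AS item, b.name AS manager
FROM employees a
LEFT JOIN employees b ON a.manager_id = b.id

Result:
item   | manager
-------+--------
Xander | NULL   
Yara   | Xander 
Victor | Xander 
Eve    | Victor 
Eli    | Xander 
Tina   | Xander 


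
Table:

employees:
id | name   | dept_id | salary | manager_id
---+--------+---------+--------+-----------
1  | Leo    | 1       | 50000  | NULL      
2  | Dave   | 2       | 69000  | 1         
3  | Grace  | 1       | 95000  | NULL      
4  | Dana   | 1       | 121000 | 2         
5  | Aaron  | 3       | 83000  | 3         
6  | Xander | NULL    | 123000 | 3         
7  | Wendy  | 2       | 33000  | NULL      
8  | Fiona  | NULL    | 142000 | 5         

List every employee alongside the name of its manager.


This is a self-join: employees is joined to a second copy of itself, matching each row's manager_id to another row's id. Use LEFT JOIN so rows with manager_id=NULL are kept.
  - employee 1 (Leo): manager_id=NULL -> NULL
  - employee 2 (Dave): manager_id=1 -> Leo
  - employee 3 (Grace): manager_id=NULL -> NULL
  - employee 4 (Dana): manager_id=2 -> Dave
  - employee 5 (Aaron): manager_id=3 -> Grace
  - employee 6 (Xander): manager_id=3 -> Grace
  - employee 7 (Wendy): manager_id=NULL -> NULL
  - employee 8 (Fiona): manager_id=5 -> Aaron

SQL:
SELECT a.name AS item, b.name AS manager
FROM employees a
LEFT JOIN employees b ON a.manager_id = b.id

Result:
item   | manager
-------+--------
Leo    | NULL   
Dave   | Leo    
Grace  | NULL   
Dana   | Dave   
Aaron  | Grace  
Xander | Grace  
Wendy  | NULL   
Fiona  | Aaron  


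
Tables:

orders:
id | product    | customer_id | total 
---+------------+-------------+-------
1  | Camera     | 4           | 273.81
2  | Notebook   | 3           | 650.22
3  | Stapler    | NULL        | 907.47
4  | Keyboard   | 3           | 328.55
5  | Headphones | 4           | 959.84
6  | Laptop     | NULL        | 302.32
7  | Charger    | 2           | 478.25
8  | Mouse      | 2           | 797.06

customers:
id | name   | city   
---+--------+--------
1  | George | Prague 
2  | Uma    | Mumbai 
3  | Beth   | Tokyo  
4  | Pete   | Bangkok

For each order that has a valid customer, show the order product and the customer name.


INNER JOIN keeps only orders rows whose customer_id matches an id in customers. Walk through each order:
  - order 1 (Camera): customer_id=4 -> matches Pete
  - order 2 (Notebook): customer_id=3 -> matches Beth
  - order 3 (Stapler): customer_id=NULL, no match -> dropped
  - order 4 (Keyboard): customer_id=3 -> matches Beth
  - order 5 (Headphones): customer_id=4 -> matches Pete
  - order 6 (Laptop): customer_id=NULL, no match -> dropped
  - order 7 (Charger): customer_id=2 -> matches Uma
  - order 8 (Mouse): customer_id=2 -> matches Uma
So 2 of 8 rows are dropped.

SQL:
SELECT a.product, b.name AS customer
FROM orders a
INNER JOIN customers b ON a.customer_id = b.id

Result:
product    | customer
-----------+---------
Camera     | Pete    
Notebook   | Beth    
Keyboard   | Beth    
Headphones | Pete    
Charger    | Uma     
Mouse      | Uma     


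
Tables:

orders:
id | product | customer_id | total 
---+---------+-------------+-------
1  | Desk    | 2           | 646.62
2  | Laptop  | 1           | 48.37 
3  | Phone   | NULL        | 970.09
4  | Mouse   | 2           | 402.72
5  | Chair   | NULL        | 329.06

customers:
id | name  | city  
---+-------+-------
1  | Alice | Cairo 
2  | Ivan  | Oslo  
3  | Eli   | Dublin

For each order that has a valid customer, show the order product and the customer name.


INNER JOIN keeps only orders rows whose customer_id matches an id in customers. Walk through each order:
  - order 1 (Desk): customer_id=2 -> matches Ivan
  - order 2 (Laptop): customer_id=1 -> matches Alice
  - order 3 (Phone): customer_id=NULL, no match -> dropped
  - order 4 (Mouse): customer_id=2 -> matches Ivan
  - order 5 (Chair): customer_id=NULL, no match -> dropped
So 2 of 5 rows are dropped.

SQL:
SELECT a.product, b.name AS customer
FROM orders a
INNER JOIN customers b ON a.customer_id = b.id

Result:
product | customer
--------+---------
Desk    | Ivan    
Laptop  | Alice   
Mouse   | Ivan    


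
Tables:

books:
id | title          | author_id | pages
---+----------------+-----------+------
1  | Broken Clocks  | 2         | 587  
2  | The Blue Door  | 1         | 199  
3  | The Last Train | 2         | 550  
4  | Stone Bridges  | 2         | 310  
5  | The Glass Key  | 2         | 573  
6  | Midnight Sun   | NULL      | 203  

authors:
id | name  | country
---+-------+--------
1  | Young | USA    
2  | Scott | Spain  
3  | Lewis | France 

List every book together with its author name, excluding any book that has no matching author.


INNER JOIN keeps only books rows whose author_id matches an id in authors. Walk through each book:
  - book 1 (Broken Clocks): author_id=2 -> matches Scott
  - book 2 (The Blue Door): author_id=1 -> matches Young
  - book 3 (The Last Train): author_id=2 -> matches Scott
  - book 4 (Stone Bridges): author_id=2 -> matches Scott
  - book 5 (The Glass Key): author_id=2 -> matches Scott
  - book 6 (Midnight Sun): author_id=NULL, no match -> dropped
So 1 of 6 rows is dropped.

SQL:
SELECT a.title, b.name AS author
FROM books a
INNER JOIN authors b ON a.author_id = b.id

Result:
title          | author
---------------+-------
Broken Clocks  | Scott 
The Blue Door  | Young 
The Last Train | Scott 
Stone Bridges  | Scott 
The Glass Key  | Scott 


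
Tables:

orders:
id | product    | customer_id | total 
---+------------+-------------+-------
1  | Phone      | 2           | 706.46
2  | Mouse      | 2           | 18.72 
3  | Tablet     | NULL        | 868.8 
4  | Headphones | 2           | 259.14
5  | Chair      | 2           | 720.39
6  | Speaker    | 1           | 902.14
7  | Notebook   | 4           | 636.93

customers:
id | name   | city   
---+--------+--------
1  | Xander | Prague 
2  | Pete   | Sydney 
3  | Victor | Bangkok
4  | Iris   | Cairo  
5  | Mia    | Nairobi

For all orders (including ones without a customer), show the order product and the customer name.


LEFT JOIN keeps every row from orders (the left table); where customer_id has no match in customers, the customer columns become NULL. Walk through each order:
  - order 1 (Phone): customer_id=2 -> matches Pete
  - order 2 (Mouse): customer_id=2 -> matches Pete
  - order 3 (Tablet): customer_id=NULL, no match -> kept with NULL
  - order 4 (Headphones): customer_id=2 -> matches Pete
  - order 5 (Chair): customer_id=2 -> matches Pete
  - order 6 (Speaker): customer_id=1 -> matches Xander
  - order 7 (Notebook): customer_id=4 -> matches Iris
All 7 rows appear; 1 has NULL customer.

SQL:
SELECT a.product, b.name AS customer
FROM orders a
LEFT JOIN customers b ON a.customer_id = b.id

Result:
product    | customer
-----------+---------
Phone      | Pete    
Mouse      | Pete    
Tablet     | NULL    
Headphones | Pete    
Chair      | Pete    
Speaker    | Xander  
Notebook   | Iris    


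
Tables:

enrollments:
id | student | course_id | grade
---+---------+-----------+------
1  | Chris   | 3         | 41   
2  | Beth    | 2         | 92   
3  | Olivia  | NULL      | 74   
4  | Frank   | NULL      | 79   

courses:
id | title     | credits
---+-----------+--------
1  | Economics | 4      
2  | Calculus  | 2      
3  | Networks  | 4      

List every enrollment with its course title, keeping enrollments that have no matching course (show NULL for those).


LEFT JOIN keeps every row from enrollments (the left table); where course_id has no match in courses, the course columns become NULL. Walk through each enrollment:
  - enrollment 1 (Chris): course_id=3 -> matches Networks
  - enrollment 2 (Beth): course_id=2 -> matches Calculus
  - enrollment 3 (Olivia): course_id=NULL, no match -> kept with NULL
  - enrollment 4 (Frank): course_id=NULL, no match -> kept with NULL
All 4 rows appear; 2 have NULL course.

SQL:
SELECT a.student, b.title AS course
FROM enrollments a
LEFT JOIN courses b ON a.course_id = b.id

Result:
student | course  
--------+---------
Chris   | Networks
Beth    | Calculus
Olivia  | NULL    
Frank   | NULL    
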